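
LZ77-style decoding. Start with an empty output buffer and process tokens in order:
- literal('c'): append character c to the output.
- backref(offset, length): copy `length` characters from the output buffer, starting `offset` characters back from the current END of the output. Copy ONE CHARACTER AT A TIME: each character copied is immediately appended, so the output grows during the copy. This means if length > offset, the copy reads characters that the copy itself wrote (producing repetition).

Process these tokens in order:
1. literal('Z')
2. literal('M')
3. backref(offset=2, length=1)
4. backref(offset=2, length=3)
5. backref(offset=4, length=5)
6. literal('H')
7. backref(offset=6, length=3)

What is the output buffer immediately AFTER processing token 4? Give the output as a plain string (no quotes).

Answer: ZMZMZM

Derivation:
Token 1: literal('Z'). Output: "Z"
Token 2: literal('M'). Output: "ZM"
Token 3: backref(off=2, len=1). Copied 'Z' from pos 0. Output: "ZMZ"
Token 4: backref(off=2, len=3) (overlapping!). Copied 'MZM' from pos 1. Output: "ZMZMZM"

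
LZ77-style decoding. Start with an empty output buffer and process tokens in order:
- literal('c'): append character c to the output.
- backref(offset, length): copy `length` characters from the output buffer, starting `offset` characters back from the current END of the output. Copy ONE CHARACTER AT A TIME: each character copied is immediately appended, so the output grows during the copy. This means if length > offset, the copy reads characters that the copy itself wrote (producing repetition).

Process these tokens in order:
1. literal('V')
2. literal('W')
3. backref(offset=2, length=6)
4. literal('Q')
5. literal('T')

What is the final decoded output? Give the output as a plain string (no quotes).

Token 1: literal('V'). Output: "V"
Token 2: literal('W'). Output: "VW"
Token 3: backref(off=2, len=6) (overlapping!). Copied 'VWVWVW' from pos 0. Output: "VWVWVWVW"
Token 4: literal('Q'). Output: "VWVWVWVWQ"
Token 5: literal('T'). Output: "VWVWVWVWQT"

Answer: VWVWVWVWQT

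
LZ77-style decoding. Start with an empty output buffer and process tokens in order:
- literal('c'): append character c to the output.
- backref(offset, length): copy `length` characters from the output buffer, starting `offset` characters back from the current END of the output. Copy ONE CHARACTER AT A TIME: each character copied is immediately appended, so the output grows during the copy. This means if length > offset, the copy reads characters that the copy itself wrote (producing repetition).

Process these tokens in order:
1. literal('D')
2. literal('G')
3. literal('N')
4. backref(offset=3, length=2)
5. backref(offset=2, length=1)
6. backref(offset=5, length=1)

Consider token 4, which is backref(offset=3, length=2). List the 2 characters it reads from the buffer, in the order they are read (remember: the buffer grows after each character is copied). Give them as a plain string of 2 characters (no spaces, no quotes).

Answer: DG

Derivation:
Token 1: literal('D'). Output: "D"
Token 2: literal('G'). Output: "DG"
Token 3: literal('N'). Output: "DGN"
Token 4: backref(off=3, len=2). Buffer before: "DGN" (len 3)
  byte 1: read out[0]='D', append. Buffer now: "DGND"
  byte 2: read out[1]='G', append. Buffer now: "DGNDG"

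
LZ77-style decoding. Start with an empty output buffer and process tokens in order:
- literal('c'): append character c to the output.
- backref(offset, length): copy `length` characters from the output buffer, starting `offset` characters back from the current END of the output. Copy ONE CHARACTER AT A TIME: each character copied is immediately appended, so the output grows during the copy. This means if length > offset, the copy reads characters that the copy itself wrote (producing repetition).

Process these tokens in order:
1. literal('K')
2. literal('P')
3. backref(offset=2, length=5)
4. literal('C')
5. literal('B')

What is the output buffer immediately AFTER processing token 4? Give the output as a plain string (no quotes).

Answer: KPKPKPKC

Derivation:
Token 1: literal('K'). Output: "K"
Token 2: literal('P'). Output: "KP"
Token 3: backref(off=2, len=5) (overlapping!). Copied 'KPKPK' from pos 0. Output: "KPKPKPK"
Token 4: literal('C'). Output: "KPKPKPKC"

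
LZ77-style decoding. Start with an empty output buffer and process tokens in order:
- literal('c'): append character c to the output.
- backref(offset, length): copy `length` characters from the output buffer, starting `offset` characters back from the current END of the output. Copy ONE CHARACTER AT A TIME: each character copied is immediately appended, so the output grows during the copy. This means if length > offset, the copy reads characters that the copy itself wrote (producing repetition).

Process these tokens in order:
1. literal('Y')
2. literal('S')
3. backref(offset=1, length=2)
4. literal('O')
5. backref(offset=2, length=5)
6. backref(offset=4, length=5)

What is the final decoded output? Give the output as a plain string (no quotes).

Answer: YSSSOSOSOSOSOSO

Derivation:
Token 1: literal('Y'). Output: "Y"
Token 2: literal('S'). Output: "YS"
Token 3: backref(off=1, len=2) (overlapping!). Copied 'SS' from pos 1. Output: "YSSS"
Token 4: literal('O'). Output: "YSSSO"
Token 5: backref(off=2, len=5) (overlapping!). Copied 'SOSOS' from pos 3. Output: "YSSSOSOSOS"
Token 6: backref(off=4, len=5) (overlapping!). Copied 'OSOSO' from pos 6. Output: "YSSSOSOSOSOSOSO"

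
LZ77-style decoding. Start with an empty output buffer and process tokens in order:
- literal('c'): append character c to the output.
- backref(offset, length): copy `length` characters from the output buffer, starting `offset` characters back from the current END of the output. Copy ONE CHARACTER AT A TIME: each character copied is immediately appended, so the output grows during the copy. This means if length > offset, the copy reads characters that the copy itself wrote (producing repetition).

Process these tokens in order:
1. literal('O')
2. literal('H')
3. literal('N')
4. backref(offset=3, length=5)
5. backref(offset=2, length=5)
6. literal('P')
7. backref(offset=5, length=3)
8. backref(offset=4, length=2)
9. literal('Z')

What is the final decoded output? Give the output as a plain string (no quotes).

Token 1: literal('O'). Output: "O"
Token 2: literal('H'). Output: "OH"
Token 3: literal('N'). Output: "OHN"
Token 4: backref(off=3, len=5) (overlapping!). Copied 'OHNOH' from pos 0. Output: "OHNOHNOH"
Token 5: backref(off=2, len=5) (overlapping!). Copied 'OHOHO' from pos 6. Output: "OHNOHNOHOHOHO"
Token 6: literal('P'). Output: "OHNOHNOHOHOHOP"
Token 7: backref(off=5, len=3). Copied 'HOH' from pos 9. Output: "OHNOHNOHOHOHOPHOH"
Token 8: backref(off=4, len=2). Copied 'PH' from pos 13. Output: "OHNOHNOHOHOHOPHOHPH"
Token 9: literal('Z'). Output: "OHNOHNOHOHOHOPHOHPHZ"

Answer: OHNOHNOHOHOHOPHOHPHZ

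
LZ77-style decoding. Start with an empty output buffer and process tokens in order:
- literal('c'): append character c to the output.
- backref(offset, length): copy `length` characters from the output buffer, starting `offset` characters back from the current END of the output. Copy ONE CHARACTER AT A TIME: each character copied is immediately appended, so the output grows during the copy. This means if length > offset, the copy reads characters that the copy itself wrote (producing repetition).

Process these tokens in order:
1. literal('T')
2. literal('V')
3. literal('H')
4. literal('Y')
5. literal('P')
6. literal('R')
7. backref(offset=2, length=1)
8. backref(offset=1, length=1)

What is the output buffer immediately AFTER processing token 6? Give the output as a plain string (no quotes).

Token 1: literal('T'). Output: "T"
Token 2: literal('V'). Output: "TV"
Token 3: literal('H'). Output: "TVH"
Token 4: literal('Y'). Output: "TVHY"
Token 5: literal('P'). Output: "TVHYP"
Token 6: literal('R'). Output: "TVHYPR"

Answer: TVHYPR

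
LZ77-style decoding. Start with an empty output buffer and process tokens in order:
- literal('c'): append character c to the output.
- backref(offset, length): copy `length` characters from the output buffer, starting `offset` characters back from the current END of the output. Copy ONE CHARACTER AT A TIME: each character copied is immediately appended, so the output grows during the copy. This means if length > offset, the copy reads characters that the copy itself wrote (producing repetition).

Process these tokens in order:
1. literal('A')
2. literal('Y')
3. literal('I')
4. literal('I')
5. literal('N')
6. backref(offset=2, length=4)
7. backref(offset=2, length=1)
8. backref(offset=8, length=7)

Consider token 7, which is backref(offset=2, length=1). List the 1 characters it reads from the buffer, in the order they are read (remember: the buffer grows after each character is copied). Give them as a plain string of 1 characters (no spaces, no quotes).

Answer: I

Derivation:
Token 1: literal('A'). Output: "A"
Token 2: literal('Y'). Output: "AY"
Token 3: literal('I'). Output: "AYI"
Token 4: literal('I'). Output: "AYII"
Token 5: literal('N'). Output: "AYIIN"
Token 6: backref(off=2, len=4) (overlapping!). Copied 'ININ' from pos 3. Output: "AYIINININ"
Token 7: backref(off=2, len=1). Buffer before: "AYIINININ" (len 9)
  byte 1: read out[7]='I', append. Buffer now: "AYIINININI"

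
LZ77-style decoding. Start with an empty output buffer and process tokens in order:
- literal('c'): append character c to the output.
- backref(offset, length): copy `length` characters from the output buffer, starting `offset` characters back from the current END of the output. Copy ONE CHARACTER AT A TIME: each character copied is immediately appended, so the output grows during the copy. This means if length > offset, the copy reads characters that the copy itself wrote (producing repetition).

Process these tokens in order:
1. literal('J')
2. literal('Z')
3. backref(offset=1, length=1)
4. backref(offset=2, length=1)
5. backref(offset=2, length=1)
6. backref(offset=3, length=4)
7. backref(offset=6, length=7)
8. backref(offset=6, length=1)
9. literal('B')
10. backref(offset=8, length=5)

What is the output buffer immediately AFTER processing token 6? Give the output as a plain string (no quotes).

Answer: JZZZZZZZZ

Derivation:
Token 1: literal('J'). Output: "J"
Token 2: literal('Z'). Output: "JZ"
Token 3: backref(off=1, len=1). Copied 'Z' from pos 1. Output: "JZZ"
Token 4: backref(off=2, len=1). Copied 'Z' from pos 1. Output: "JZZZ"
Token 5: backref(off=2, len=1). Copied 'Z' from pos 2. Output: "JZZZZ"
Token 6: backref(off=3, len=4) (overlapping!). Copied 'ZZZZ' from pos 2. Output: "JZZZZZZZZ"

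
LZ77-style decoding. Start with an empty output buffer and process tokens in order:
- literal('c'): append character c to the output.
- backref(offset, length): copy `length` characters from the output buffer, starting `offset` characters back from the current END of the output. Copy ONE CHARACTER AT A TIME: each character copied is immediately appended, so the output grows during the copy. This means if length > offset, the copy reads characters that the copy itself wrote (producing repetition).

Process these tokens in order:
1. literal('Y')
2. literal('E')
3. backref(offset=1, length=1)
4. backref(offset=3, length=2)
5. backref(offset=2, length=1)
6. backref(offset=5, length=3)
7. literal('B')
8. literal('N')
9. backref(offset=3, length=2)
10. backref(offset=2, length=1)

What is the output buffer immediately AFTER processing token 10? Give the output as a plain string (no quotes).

Token 1: literal('Y'). Output: "Y"
Token 2: literal('E'). Output: "YE"
Token 3: backref(off=1, len=1). Copied 'E' from pos 1. Output: "YEE"
Token 4: backref(off=3, len=2). Copied 'YE' from pos 0. Output: "YEEYE"
Token 5: backref(off=2, len=1). Copied 'Y' from pos 3. Output: "YEEYEY"
Token 6: backref(off=5, len=3). Copied 'EEY' from pos 1. Output: "YEEYEYEEY"
Token 7: literal('B'). Output: "YEEYEYEEYB"
Token 8: literal('N'). Output: "YEEYEYEEYBN"
Token 9: backref(off=3, len=2). Copied 'YB' from pos 8. Output: "YEEYEYEEYBNYB"
Token 10: backref(off=2, len=1). Copied 'Y' from pos 11. Output: "YEEYEYEEYBNYBY"

Answer: YEEYEYEEYBNYBY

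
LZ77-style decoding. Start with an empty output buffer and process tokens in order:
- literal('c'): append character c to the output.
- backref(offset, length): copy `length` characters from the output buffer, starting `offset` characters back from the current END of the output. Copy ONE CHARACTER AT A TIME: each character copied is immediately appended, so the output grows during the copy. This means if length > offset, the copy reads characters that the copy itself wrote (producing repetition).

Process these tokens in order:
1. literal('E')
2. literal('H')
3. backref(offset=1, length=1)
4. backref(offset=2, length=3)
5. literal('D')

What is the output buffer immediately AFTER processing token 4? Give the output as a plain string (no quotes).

Answer: EHHHHH

Derivation:
Token 1: literal('E'). Output: "E"
Token 2: literal('H'). Output: "EH"
Token 3: backref(off=1, len=1). Copied 'H' from pos 1. Output: "EHH"
Token 4: backref(off=2, len=3) (overlapping!). Copied 'HHH' from pos 1. Output: "EHHHHH"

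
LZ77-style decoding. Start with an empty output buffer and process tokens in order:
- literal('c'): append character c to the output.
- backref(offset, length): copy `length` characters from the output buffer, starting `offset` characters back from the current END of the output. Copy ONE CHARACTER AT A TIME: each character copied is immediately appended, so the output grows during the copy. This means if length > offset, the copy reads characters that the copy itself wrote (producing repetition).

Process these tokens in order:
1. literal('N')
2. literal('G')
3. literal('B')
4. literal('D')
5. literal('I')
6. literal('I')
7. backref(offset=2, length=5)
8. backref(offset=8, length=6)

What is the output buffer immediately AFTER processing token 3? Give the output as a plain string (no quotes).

Token 1: literal('N'). Output: "N"
Token 2: literal('G'). Output: "NG"
Token 3: literal('B'). Output: "NGB"

Answer: NGB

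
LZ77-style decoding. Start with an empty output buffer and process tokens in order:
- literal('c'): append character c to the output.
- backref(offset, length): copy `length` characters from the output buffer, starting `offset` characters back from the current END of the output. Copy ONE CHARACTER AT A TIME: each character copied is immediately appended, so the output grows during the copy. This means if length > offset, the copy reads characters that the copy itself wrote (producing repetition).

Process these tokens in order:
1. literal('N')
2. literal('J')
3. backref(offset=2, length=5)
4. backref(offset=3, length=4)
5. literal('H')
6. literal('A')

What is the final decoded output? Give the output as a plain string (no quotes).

Answer: NJNJNJNNJNNHA

Derivation:
Token 1: literal('N'). Output: "N"
Token 2: literal('J'). Output: "NJ"
Token 3: backref(off=2, len=5) (overlapping!). Copied 'NJNJN' from pos 0. Output: "NJNJNJN"
Token 4: backref(off=3, len=4) (overlapping!). Copied 'NJNN' from pos 4. Output: "NJNJNJNNJNN"
Token 5: literal('H'). Output: "NJNJNJNNJNNH"
Token 6: literal('A'). Output: "NJNJNJNNJNNHA"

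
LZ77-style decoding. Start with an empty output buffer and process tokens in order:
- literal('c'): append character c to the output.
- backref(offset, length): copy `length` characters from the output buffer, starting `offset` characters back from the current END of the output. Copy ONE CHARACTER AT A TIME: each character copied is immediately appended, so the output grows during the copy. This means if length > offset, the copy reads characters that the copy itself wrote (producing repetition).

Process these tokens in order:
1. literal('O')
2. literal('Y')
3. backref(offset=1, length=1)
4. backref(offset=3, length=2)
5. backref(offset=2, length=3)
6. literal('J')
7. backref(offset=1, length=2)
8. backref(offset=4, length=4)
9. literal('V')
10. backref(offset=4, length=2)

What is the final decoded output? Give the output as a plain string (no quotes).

Answer: OYYOYOYOJJJOJJJVJJ

Derivation:
Token 1: literal('O'). Output: "O"
Token 2: literal('Y'). Output: "OY"
Token 3: backref(off=1, len=1). Copied 'Y' from pos 1. Output: "OYY"
Token 4: backref(off=3, len=2). Copied 'OY' from pos 0. Output: "OYYOY"
Token 5: backref(off=2, len=3) (overlapping!). Copied 'OYO' from pos 3. Output: "OYYOYOYO"
Token 6: literal('J'). Output: "OYYOYOYOJ"
Token 7: backref(off=1, len=2) (overlapping!). Copied 'JJ' from pos 8. Output: "OYYOYOYOJJJ"
Token 8: backref(off=4, len=4). Copied 'OJJJ' from pos 7. Output: "OYYOYOYOJJJOJJJ"
Token 9: literal('V'). Output: "OYYOYOYOJJJOJJJV"
Token 10: backref(off=4, len=2). Copied 'JJ' from pos 12. Output: "OYYOYOYOJJJOJJJVJJ"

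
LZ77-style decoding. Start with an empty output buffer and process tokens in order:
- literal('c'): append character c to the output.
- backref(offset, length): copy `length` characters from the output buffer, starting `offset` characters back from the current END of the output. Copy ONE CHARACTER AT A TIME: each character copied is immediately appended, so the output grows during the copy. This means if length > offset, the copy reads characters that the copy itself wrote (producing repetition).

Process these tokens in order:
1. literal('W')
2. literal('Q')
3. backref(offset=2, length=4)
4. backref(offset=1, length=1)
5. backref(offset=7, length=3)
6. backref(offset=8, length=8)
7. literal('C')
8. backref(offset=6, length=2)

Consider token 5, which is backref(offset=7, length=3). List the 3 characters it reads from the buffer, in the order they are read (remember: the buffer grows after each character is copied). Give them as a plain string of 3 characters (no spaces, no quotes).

Answer: WQW

Derivation:
Token 1: literal('W'). Output: "W"
Token 2: literal('Q'). Output: "WQ"
Token 3: backref(off=2, len=4) (overlapping!). Copied 'WQWQ' from pos 0. Output: "WQWQWQ"
Token 4: backref(off=1, len=1). Copied 'Q' from pos 5. Output: "WQWQWQQ"
Token 5: backref(off=7, len=3). Buffer before: "WQWQWQQ" (len 7)
  byte 1: read out[0]='W', append. Buffer now: "WQWQWQQW"
  byte 2: read out[1]='Q', append. Buffer now: "WQWQWQQWQ"
  byte 3: read out[2]='W', append. Buffer now: "WQWQWQQWQW"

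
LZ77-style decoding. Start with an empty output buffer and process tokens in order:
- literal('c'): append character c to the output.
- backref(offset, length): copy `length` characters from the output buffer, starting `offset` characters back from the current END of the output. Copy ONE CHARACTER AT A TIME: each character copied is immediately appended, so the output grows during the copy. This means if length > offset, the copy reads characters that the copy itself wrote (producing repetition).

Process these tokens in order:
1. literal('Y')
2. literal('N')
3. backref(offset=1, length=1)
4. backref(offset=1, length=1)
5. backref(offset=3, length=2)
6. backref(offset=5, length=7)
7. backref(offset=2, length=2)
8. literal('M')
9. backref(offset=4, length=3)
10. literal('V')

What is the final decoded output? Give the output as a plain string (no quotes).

Token 1: literal('Y'). Output: "Y"
Token 2: literal('N'). Output: "YN"
Token 3: backref(off=1, len=1). Copied 'N' from pos 1. Output: "YNN"
Token 4: backref(off=1, len=1). Copied 'N' from pos 2. Output: "YNNN"
Token 5: backref(off=3, len=2). Copied 'NN' from pos 1. Output: "YNNNNN"
Token 6: backref(off=5, len=7) (overlapping!). Copied 'NNNNNNN' from pos 1. Output: "YNNNNNNNNNNNN"
Token 7: backref(off=2, len=2). Copied 'NN' from pos 11. Output: "YNNNNNNNNNNNNNN"
Token 8: literal('M'). Output: "YNNNNNNNNNNNNNNM"
Token 9: backref(off=4, len=3). Copied 'NNN' from pos 12. Output: "YNNNNNNNNNNNNNNMNNN"
Token 10: literal('V'). Output: "YNNNNNNNNNNNNNNMNNNV"

Answer: YNNNNNNNNNNNNNNMNNNV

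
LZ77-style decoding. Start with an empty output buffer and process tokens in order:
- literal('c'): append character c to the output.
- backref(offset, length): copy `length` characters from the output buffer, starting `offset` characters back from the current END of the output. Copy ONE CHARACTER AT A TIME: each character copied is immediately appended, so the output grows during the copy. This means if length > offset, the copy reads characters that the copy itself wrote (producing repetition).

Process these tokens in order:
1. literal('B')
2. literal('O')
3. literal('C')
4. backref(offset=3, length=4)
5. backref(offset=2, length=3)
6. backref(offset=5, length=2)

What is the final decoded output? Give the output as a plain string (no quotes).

Answer: BOCBOCBCBCCB

Derivation:
Token 1: literal('B'). Output: "B"
Token 2: literal('O'). Output: "BO"
Token 3: literal('C'). Output: "BOC"
Token 4: backref(off=3, len=4) (overlapping!). Copied 'BOCB' from pos 0. Output: "BOCBOCB"
Token 5: backref(off=2, len=3) (overlapping!). Copied 'CBC' from pos 5. Output: "BOCBOCBCBC"
Token 6: backref(off=5, len=2). Copied 'CB' from pos 5. Output: "BOCBOCBCBCCB"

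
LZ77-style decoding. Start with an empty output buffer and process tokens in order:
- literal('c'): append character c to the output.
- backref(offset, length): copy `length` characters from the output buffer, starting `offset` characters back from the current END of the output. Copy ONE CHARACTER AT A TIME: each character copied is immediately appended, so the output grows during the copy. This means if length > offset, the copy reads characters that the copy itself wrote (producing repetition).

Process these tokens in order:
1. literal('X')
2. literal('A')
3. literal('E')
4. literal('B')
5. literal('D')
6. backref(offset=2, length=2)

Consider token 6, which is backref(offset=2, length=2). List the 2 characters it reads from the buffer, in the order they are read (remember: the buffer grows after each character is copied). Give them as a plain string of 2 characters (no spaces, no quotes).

Token 1: literal('X'). Output: "X"
Token 2: literal('A'). Output: "XA"
Token 3: literal('E'). Output: "XAE"
Token 4: literal('B'). Output: "XAEB"
Token 5: literal('D'). Output: "XAEBD"
Token 6: backref(off=2, len=2). Buffer before: "XAEBD" (len 5)
  byte 1: read out[3]='B', append. Buffer now: "XAEBDB"
  byte 2: read out[4]='D', append. Buffer now: "XAEBDBD"

Answer: BD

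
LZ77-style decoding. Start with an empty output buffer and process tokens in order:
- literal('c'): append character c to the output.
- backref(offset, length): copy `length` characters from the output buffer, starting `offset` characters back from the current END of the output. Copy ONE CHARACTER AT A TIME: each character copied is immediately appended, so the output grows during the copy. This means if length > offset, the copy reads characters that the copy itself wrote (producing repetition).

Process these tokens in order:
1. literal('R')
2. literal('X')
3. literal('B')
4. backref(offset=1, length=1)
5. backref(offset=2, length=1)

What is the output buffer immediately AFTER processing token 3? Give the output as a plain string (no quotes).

Answer: RXB

Derivation:
Token 1: literal('R'). Output: "R"
Token 2: literal('X'). Output: "RX"
Token 3: literal('B'). Output: "RXB"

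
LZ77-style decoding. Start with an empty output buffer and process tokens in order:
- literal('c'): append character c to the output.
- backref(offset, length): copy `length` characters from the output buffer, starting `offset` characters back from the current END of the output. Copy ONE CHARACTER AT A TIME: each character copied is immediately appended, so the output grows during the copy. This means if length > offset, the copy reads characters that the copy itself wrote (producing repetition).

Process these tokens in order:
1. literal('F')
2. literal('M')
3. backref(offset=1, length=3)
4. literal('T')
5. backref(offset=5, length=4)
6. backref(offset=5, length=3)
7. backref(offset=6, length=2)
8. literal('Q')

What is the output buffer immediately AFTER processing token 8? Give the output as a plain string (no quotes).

Answer: FMMMMTMMMMTMMMMQ

Derivation:
Token 1: literal('F'). Output: "F"
Token 2: literal('M'). Output: "FM"
Token 3: backref(off=1, len=3) (overlapping!). Copied 'MMM' from pos 1. Output: "FMMMM"
Token 4: literal('T'). Output: "FMMMMT"
Token 5: backref(off=5, len=4). Copied 'MMMM' from pos 1. Output: "FMMMMTMMMM"
Token 6: backref(off=5, len=3). Copied 'TMM' from pos 5. Output: "FMMMMTMMMMTMM"
Token 7: backref(off=6, len=2). Copied 'MM' from pos 7. Output: "FMMMMTMMMMTMMMM"
Token 8: literal('Q'). Output: "FMMMMTMMMMTMMMMQ"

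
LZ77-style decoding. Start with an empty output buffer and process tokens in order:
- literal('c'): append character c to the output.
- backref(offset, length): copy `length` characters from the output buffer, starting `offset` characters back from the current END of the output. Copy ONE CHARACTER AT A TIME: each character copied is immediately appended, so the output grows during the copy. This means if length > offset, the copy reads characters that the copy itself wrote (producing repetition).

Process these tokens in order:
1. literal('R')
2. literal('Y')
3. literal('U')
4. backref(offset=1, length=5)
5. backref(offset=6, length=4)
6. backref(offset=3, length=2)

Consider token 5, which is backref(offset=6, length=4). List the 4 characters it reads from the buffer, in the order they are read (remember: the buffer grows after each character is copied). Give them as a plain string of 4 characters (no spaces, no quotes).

Answer: UUUU

Derivation:
Token 1: literal('R'). Output: "R"
Token 2: literal('Y'). Output: "RY"
Token 3: literal('U'). Output: "RYU"
Token 4: backref(off=1, len=5) (overlapping!). Copied 'UUUUU' from pos 2. Output: "RYUUUUUU"
Token 5: backref(off=6, len=4). Buffer before: "RYUUUUUU" (len 8)
  byte 1: read out[2]='U', append. Buffer now: "RYUUUUUUU"
  byte 2: read out[3]='U', append. Buffer now: "RYUUUUUUUU"
  byte 3: read out[4]='U', append. Buffer now: "RYUUUUUUUUU"
  byte 4: read out[5]='U', append. Buffer now: "RYUUUUUUUUUU"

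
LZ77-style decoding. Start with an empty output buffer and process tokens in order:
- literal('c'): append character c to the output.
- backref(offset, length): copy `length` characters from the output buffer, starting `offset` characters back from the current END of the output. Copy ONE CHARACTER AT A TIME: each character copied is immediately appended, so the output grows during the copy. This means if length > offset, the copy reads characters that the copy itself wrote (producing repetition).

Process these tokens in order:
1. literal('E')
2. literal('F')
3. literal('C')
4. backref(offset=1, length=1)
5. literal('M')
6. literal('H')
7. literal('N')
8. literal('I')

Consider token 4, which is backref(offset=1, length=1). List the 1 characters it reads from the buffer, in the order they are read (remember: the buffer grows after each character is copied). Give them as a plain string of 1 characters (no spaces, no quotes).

Answer: C

Derivation:
Token 1: literal('E'). Output: "E"
Token 2: literal('F'). Output: "EF"
Token 3: literal('C'). Output: "EFC"
Token 4: backref(off=1, len=1). Buffer before: "EFC" (len 3)
  byte 1: read out[2]='C', append. Buffer now: "EFCC"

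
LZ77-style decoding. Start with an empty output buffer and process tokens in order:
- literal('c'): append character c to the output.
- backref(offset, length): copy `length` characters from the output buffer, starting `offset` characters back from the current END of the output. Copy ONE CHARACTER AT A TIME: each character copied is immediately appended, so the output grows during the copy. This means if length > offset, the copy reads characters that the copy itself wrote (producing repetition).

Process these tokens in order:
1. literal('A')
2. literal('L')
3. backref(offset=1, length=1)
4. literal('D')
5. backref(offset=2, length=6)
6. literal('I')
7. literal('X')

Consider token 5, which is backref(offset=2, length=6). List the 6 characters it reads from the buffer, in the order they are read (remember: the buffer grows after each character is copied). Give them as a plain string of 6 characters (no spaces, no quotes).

Token 1: literal('A'). Output: "A"
Token 2: literal('L'). Output: "AL"
Token 3: backref(off=1, len=1). Copied 'L' from pos 1. Output: "ALL"
Token 4: literal('D'). Output: "ALLD"
Token 5: backref(off=2, len=6). Buffer before: "ALLD" (len 4)
  byte 1: read out[2]='L', append. Buffer now: "ALLDL"
  byte 2: read out[3]='D', append. Buffer now: "ALLDLD"
  byte 3: read out[4]='L', append. Buffer now: "ALLDLDL"
  byte 4: read out[5]='D', append. Buffer now: "ALLDLDLD"
  byte 5: read out[6]='L', append. Buffer now: "ALLDLDLDL"
  byte 6: read out[7]='D', append. Buffer now: "ALLDLDLDLD"

Answer: LDLDLD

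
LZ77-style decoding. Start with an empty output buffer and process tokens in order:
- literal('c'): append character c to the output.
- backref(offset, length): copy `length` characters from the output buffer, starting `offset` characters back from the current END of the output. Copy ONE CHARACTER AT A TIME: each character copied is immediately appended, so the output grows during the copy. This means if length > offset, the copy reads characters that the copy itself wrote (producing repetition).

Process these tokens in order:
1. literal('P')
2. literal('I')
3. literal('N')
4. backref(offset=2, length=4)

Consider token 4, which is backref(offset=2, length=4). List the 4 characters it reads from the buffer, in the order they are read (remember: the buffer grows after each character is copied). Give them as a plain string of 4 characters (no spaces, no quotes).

Token 1: literal('P'). Output: "P"
Token 2: literal('I'). Output: "PI"
Token 3: literal('N'). Output: "PIN"
Token 4: backref(off=2, len=4). Buffer before: "PIN" (len 3)
  byte 1: read out[1]='I', append. Buffer now: "PINI"
  byte 2: read out[2]='N', append. Buffer now: "PININ"
  byte 3: read out[3]='I', append. Buffer now: "PININI"
  byte 4: read out[4]='N', append. Buffer now: "PINININ"

Answer: ININ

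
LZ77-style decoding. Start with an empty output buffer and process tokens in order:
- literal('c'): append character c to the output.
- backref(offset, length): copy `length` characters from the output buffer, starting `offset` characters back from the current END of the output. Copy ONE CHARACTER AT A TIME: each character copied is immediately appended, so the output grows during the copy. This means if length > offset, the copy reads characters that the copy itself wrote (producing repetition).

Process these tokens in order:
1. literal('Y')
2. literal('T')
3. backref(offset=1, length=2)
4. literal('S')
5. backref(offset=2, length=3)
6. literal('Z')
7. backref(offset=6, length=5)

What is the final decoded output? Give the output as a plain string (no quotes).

Token 1: literal('Y'). Output: "Y"
Token 2: literal('T'). Output: "YT"
Token 3: backref(off=1, len=2) (overlapping!). Copied 'TT' from pos 1. Output: "YTTT"
Token 4: literal('S'). Output: "YTTTS"
Token 5: backref(off=2, len=3) (overlapping!). Copied 'TST' from pos 3. Output: "YTTTSTST"
Token 6: literal('Z'). Output: "YTTTSTSTZ"
Token 7: backref(off=6, len=5). Copied 'TSTST' from pos 3. Output: "YTTTSTSTZTSTST"

Answer: YTTTSTSTZTSTST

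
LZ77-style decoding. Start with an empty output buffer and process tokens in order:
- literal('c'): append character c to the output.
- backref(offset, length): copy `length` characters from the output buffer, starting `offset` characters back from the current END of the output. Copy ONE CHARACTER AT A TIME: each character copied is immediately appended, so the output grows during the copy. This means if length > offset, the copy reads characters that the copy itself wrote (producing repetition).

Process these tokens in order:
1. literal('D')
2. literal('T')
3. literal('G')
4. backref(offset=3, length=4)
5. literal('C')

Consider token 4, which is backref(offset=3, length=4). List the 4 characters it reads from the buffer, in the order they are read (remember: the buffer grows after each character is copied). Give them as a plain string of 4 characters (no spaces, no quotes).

Token 1: literal('D'). Output: "D"
Token 2: literal('T'). Output: "DT"
Token 3: literal('G'). Output: "DTG"
Token 4: backref(off=3, len=4). Buffer before: "DTG" (len 3)
  byte 1: read out[0]='D', append. Buffer now: "DTGD"
  byte 2: read out[1]='T', append. Buffer now: "DTGDT"
  byte 3: read out[2]='G', append. Buffer now: "DTGDTG"
  byte 4: read out[3]='D', append. Buffer now: "DTGDTGD"

Answer: DTGD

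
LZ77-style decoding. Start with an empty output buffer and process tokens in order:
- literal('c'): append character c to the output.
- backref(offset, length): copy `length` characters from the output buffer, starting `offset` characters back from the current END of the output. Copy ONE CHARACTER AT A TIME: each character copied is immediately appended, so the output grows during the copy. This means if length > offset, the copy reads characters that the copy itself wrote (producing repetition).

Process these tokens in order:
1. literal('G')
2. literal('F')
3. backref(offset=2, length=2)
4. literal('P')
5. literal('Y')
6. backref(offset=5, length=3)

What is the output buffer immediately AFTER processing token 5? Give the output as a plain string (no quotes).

Answer: GFGFPY

Derivation:
Token 1: literal('G'). Output: "G"
Token 2: literal('F'). Output: "GF"
Token 3: backref(off=2, len=2). Copied 'GF' from pos 0. Output: "GFGF"
Token 4: literal('P'). Output: "GFGFP"
Token 5: literal('Y'). Output: "GFGFPY"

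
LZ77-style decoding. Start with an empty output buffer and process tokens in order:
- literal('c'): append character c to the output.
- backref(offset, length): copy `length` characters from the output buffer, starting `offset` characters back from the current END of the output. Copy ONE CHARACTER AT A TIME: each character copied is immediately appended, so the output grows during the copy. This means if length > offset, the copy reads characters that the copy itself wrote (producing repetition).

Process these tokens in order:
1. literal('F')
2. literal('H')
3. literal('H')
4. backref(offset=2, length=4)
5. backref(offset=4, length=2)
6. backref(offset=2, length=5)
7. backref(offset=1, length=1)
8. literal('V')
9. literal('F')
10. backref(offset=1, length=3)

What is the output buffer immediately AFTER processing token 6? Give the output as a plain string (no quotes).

Answer: FHHHHHHHHHHHHH

Derivation:
Token 1: literal('F'). Output: "F"
Token 2: literal('H'). Output: "FH"
Token 3: literal('H'). Output: "FHH"
Token 4: backref(off=2, len=4) (overlapping!). Copied 'HHHH' from pos 1. Output: "FHHHHHH"
Token 5: backref(off=4, len=2). Copied 'HH' from pos 3. Output: "FHHHHHHHH"
Token 6: backref(off=2, len=5) (overlapping!). Copied 'HHHHH' from pos 7. Output: "FHHHHHHHHHHHHH"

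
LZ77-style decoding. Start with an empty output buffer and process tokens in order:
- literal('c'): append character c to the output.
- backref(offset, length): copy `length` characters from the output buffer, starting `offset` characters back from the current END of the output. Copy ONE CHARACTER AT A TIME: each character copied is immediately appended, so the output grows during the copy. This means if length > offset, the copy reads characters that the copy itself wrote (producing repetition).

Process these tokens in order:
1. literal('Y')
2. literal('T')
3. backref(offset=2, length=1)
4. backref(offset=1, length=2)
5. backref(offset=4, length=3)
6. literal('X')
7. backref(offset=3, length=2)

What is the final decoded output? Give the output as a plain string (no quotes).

Token 1: literal('Y'). Output: "Y"
Token 2: literal('T'). Output: "YT"
Token 3: backref(off=2, len=1). Copied 'Y' from pos 0. Output: "YTY"
Token 4: backref(off=1, len=2) (overlapping!). Copied 'YY' from pos 2. Output: "YTYYY"
Token 5: backref(off=4, len=3). Copied 'TYY' from pos 1. Output: "YTYYYTYY"
Token 6: literal('X'). Output: "YTYYYTYYX"
Token 7: backref(off=3, len=2). Copied 'YY' from pos 6. Output: "YTYYYTYYXYY"

Answer: YTYYYTYYXYY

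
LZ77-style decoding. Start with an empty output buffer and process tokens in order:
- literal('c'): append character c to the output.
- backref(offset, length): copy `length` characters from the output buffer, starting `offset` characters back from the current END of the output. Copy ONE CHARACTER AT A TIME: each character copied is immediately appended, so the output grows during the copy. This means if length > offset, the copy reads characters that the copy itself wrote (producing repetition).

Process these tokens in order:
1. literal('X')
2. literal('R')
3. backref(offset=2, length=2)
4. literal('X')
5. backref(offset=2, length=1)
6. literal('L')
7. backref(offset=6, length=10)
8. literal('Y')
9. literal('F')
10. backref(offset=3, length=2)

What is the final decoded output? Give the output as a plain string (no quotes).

Token 1: literal('X'). Output: "X"
Token 2: literal('R'). Output: "XR"
Token 3: backref(off=2, len=2). Copied 'XR' from pos 0. Output: "XRXR"
Token 4: literal('X'). Output: "XRXRX"
Token 5: backref(off=2, len=1). Copied 'R' from pos 3. Output: "XRXRXR"
Token 6: literal('L'). Output: "XRXRXRL"
Token 7: backref(off=6, len=10) (overlapping!). Copied 'RXRXRLRXRX' from pos 1. Output: "XRXRXRLRXRXRLRXRX"
Token 8: literal('Y'). Output: "XRXRXRLRXRXRLRXRXY"
Token 9: literal('F'). Output: "XRXRXRLRXRXRLRXRXYF"
Token 10: backref(off=3, len=2). Copied 'XY' from pos 16. Output: "XRXRXRLRXRXRLRXRXYFXY"

Answer: XRXRXRLRXRXRLRXRXYFXY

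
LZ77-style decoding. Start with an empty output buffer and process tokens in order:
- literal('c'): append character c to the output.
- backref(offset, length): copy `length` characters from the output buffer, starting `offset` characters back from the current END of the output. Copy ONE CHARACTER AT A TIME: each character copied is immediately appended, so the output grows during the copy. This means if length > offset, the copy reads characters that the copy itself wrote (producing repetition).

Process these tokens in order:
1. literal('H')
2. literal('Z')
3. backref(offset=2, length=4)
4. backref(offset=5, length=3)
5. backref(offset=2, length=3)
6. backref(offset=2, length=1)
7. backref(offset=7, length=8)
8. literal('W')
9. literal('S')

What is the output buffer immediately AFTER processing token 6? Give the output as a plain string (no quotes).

Answer: HZHZHZZHZHZHZ

Derivation:
Token 1: literal('H'). Output: "H"
Token 2: literal('Z'). Output: "HZ"
Token 3: backref(off=2, len=4) (overlapping!). Copied 'HZHZ' from pos 0. Output: "HZHZHZ"
Token 4: backref(off=5, len=3). Copied 'ZHZ' from pos 1. Output: "HZHZHZZHZ"
Token 5: backref(off=2, len=3) (overlapping!). Copied 'HZH' from pos 7. Output: "HZHZHZZHZHZH"
Token 6: backref(off=2, len=1). Copied 'Z' from pos 10. Output: "HZHZHZZHZHZHZ"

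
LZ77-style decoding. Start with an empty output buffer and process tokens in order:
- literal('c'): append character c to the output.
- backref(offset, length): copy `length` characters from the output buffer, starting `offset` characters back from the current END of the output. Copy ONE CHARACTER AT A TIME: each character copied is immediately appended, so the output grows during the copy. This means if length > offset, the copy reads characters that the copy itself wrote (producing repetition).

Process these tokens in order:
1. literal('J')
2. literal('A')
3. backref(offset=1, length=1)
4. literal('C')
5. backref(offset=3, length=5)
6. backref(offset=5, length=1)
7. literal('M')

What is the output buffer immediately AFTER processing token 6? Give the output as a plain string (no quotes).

Answer: JAACAACAAA

Derivation:
Token 1: literal('J'). Output: "J"
Token 2: literal('A'). Output: "JA"
Token 3: backref(off=1, len=1). Copied 'A' from pos 1. Output: "JAA"
Token 4: literal('C'). Output: "JAAC"
Token 5: backref(off=3, len=5) (overlapping!). Copied 'AACAA' from pos 1. Output: "JAACAACAA"
Token 6: backref(off=5, len=1). Copied 'A' from pos 4. Output: "JAACAACAAA"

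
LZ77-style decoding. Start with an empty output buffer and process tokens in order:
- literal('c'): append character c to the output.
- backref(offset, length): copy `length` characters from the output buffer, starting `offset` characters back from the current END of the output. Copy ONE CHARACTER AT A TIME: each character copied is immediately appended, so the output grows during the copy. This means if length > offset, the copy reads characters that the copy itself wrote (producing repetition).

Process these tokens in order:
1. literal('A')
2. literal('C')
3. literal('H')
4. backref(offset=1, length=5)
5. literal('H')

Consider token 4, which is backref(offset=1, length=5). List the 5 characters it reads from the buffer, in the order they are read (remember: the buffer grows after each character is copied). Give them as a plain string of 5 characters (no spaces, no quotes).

Token 1: literal('A'). Output: "A"
Token 2: literal('C'). Output: "AC"
Token 3: literal('H'). Output: "ACH"
Token 4: backref(off=1, len=5). Buffer before: "ACH" (len 3)
  byte 1: read out[2]='H', append. Buffer now: "ACHH"
  byte 2: read out[3]='H', append. Buffer now: "ACHHH"
  byte 3: read out[4]='H', append. Buffer now: "ACHHHH"
  byte 4: read out[5]='H', append. Buffer now: "ACHHHHH"
  byte 5: read out[6]='H', append. Buffer now: "ACHHHHHH"

Answer: HHHHH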